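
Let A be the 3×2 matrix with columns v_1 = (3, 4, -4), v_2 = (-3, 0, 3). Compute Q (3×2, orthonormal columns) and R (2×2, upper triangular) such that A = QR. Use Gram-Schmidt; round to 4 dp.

Q = [[0.4685, -0.5437], [0.6247, 0.7612], [-0.6247, 0.3534]], R = [[6.4031, -3.2796], [0.0000, 2.6914]]

v_1 = (3, 4, -4); ‖v_1‖ = 6.4031, so e_1 = (0.4685, 0.6247, -0.6247).
e_1·v_2 = 0.4685·(-3) + 0.6247·0 + (-0.6247)·3 = -3.2796.
u_2 = v_2 + 3.2796·e_1 = (-1.4634, 2.0488, 0.9512).
‖u_2‖ = 2.6914, so e_2 = (-0.5437, 0.7612, 0.3534).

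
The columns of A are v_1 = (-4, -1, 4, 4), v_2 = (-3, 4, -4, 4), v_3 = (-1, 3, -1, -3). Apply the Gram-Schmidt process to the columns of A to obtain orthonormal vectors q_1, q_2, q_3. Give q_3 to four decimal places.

q_3 = (-0.4915, 0.5349, 0.2729, -0.6307)

q_1 = v_1/‖v_1‖ = (-4, -1, 4, 4)/7.0000 = (-0.5714, -0.1429, 0.5714, 0.5714).
r_{12} = q_1·v_2 = 1.1429.
u_2 = v_2 − 1.1429·q_1 = (-2.3469, 4.1633, -4.6531, 3.3469).
‖u_2‖ = 7.4628, so q_2 = (-0.3145, 0.5579, -0.6235, 0.4485).
r_{13} = q_1·v_3 = -2.1429; r_{23} = q_2·v_3 = 1.2661.
u_3 = v_3 + 2.1429·q_1 − 1.2661·q_2 = (-1.8263, 1.9875, 1.0139, -2.3433).
‖u_3‖ = 3.7155, so q_3 = (-0.4915, 0.5349, 0.2729, -0.6307).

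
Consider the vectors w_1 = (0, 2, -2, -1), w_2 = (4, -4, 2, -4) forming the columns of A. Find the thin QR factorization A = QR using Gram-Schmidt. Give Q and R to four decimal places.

w_1 = (0, 2, -2, -1); ‖w_1‖ = 3.0000, so e_1 = (0.0000, 0.6667, -0.6667, -0.3333).
e_1·w_2 = 0.0000·4 + 0.6667·(-4) + (-0.6667)·2 + (-0.3333)·(-4) = -2.6667.
u_2 = w_2 + 2.6667·e_1 = (4.0000, -2.2222, 0.2222, -4.8889).
‖u_2‖ = 6.6999, so e_2 = (0.5970, -0.3317, 0.0332, -0.7297).

Q = [[0.0000, 0.5970], [0.6667, -0.3317], [-0.6667, 0.0332], [-0.3333, -0.7297]], R = [[3.0000, -2.6667], [0.0000, 6.6999]]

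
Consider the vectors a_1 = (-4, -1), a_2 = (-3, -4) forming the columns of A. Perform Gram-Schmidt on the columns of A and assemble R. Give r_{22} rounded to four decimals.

r_{22} = 3.1530

e_1 = a_1/‖a_1‖ = (-4, -1)/4.1231 = (-0.9701, -0.2425).
r_{12} = e_1·a_2 = 3.8806.
u_2 = a_2 − 3.8806·e_1 = (0.7647, -3.0588).
r_{22} = ‖u_2‖ = 3.1530.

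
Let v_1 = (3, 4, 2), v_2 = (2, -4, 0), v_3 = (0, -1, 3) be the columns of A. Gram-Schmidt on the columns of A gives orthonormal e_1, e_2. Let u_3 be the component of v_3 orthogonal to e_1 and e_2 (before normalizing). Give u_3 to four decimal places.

e_1 = v_1/‖v_1‖ = (3, 4, 2)/5.3852 = (0.5571, 0.7428, 0.3714).
r_{12} = e_1·v_2 = -1.8570.
u_2 = v_2 + 1.8570·e_1 = (3.0345, -2.6207, 0.6897).
‖u_2‖ = 4.0684, so e_2 = (0.7459, -0.6442, 0.1695).
r_{13} = e_1·v_3 = 0.3714; r_{23} = e_2·v_3 = 1.1527.
u_3 = v_3 − 0.3714·e_1 − 1.1527·e_2 = (-1.0667, -0.5333, 2.6667).

u_3 = (-1.0667, -0.5333, 2.6667)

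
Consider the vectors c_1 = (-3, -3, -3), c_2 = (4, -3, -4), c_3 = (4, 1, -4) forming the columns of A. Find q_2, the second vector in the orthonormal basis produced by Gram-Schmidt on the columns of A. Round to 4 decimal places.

q_1 = c_1/‖c_1‖ = (-3, -3, -3)/5.1962 = (-0.5774, -0.5774, -0.5774).
r_{12} = q_1·c_2 = 1.7321.
u_2 = c_2 − 1.7321·q_1 = (5.0000, -2.0000, -3.0000).
‖u_2‖ = 6.1644, so q_2 = (0.8111, -0.3244, -0.4867).

q_2 = (0.8111, -0.3244, -0.4867)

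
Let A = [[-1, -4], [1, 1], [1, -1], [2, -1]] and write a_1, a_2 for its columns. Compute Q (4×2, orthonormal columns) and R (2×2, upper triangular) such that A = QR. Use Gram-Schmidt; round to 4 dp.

Q = [[-0.3780, -0.8652], [0.3780, 0.1664], [0.3780, -0.2995], [0.7559, -0.3661]], R = [[2.6458, 0.7559], [0.0000, 4.2929]]

e_1 = a_1/‖a_1‖ = (-1, 1, 1, 2)/2.6458 = (-0.3780, 0.3780, 0.3780, 0.7559).
r_{12} = e_1·a_2 = 0.7559.
u_2 = a_2 − 0.7559·e_1 = (-3.7143, 0.7143, -1.2857, -1.5714).
‖u_2‖ = 4.2929, so e_2 = (-0.8652, 0.1664, -0.2995, -0.3661).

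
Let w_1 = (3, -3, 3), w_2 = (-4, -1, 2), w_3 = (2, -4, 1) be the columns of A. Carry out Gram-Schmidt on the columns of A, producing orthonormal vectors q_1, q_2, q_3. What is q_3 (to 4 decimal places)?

q_3 = (-0.1270, -0.7620, -0.6350)

w_1 = (3, -3, 3); ‖w_1‖ = 5.1962, so q_1 = (0.5774, -0.5774, 0.5774).
q_1·w_2 = 0.5774·(-4) + (-0.5774)·(-1) + 0.5774·2 = -0.5774.
u_2 = w_2 + 0.5774·q_1 = (-3.6667, -1.3333, 2.3333).
‖u_2‖ = 4.5461, so q_2 = (-0.8066, -0.2933, 0.5133).
q_1·w_3 = 0.5774·2 + (-0.5774)·(-4) + 0.5774·1 = 4.0415; q_2·w_3 = (-0.8066)·2 + (-0.2933)·(-4) + 0.5133·1 = 0.0733.
u_3 = w_3 − 4.0415·q_1 − 0.0733·q_2 = (-0.2742, -1.6452, -1.3710).
‖u_3‖ = 2.1590, so q_3 = (-0.1270, -0.7620, -0.6350).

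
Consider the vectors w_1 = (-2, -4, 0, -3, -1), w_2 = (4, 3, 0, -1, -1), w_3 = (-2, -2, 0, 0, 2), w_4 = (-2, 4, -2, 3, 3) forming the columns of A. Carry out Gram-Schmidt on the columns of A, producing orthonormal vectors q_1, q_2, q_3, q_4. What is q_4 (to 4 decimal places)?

q_1 = w_1/‖w_1‖ = (-2, -4, 0, -3, -1)/5.4772 = (-0.3651, -0.7303, 0.0000, -0.5477, -0.1826).
r_{12} = q_1·w_2 = -2.9212.
u_2 = w_2 + 2.9212·q_1 = (2.9333, 0.8667, 0.0000, -2.6000, -1.5333).
‖u_2‖ = 4.2973, so q_2 = (0.6826, 0.2017, 0.0000, -0.6050, -0.3568).
r_{13} = q_1·w_3 = 1.8257; r_{23} = q_2·w_3 = -2.4822.
u_3 = w_3 − 1.8257·q_1 + 2.4822·q_2 = (0.3610, -0.1661, 0.0000, -0.5018, 1.4477).
‖u_3‖ = 1.5829, so q_3 = (0.2281, -0.1049, 0.0000, -0.3170, 0.9146).
r_{14} = q_1·w_4 = -4.3818; r_{24} = q_2·w_4 = -3.4440; r_{34} = q_3·w_4 = 0.9169.
u_4 = w_4 + 4.3818·q_1 + 3.4440·q_2 − 0.9169·q_3 = (-1.4582, 1.5908, -2.0000, -1.1931, 0.1326).
‖u_4‖ = 3.1777, so q_4 = (-0.4589, 0.5006, -0.6294, -0.3755, 0.0417).

q_4 = (-0.4589, 0.5006, -0.6294, -0.3755, 0.0417)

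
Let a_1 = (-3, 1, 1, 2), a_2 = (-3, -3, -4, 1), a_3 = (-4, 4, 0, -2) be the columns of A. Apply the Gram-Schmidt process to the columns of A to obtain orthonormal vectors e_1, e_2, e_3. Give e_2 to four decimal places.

e_2 = (-0.3777, -0.5608, -0.7324, 0.0801)

e_1 = a_1/‖a_1‖ = (-3, 1, 1, 2)/3.8730 = (-0.7746, 0.2582, 0.2582, 0.5164).
r_{12} = e_1·a_2 = 1.0328.
u_2 = a_2 − 1.0328·e_1 = (-2.2000, -3.2667, -4.2667, 0.4667).
‖u_2‖ = 5.8252, so e_2 = (-0.3777, -0.5608, -0.7324, 0.0801).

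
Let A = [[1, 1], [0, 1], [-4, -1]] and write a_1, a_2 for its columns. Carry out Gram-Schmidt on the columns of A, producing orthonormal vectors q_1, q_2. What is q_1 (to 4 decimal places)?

q_1 = a_1/‖a_1‖ = (1, 0, -4)/4.1231 = (0.2425, 0.0000, -0.9701).

q_1 = (0.2425, 0.0000, -0.9701)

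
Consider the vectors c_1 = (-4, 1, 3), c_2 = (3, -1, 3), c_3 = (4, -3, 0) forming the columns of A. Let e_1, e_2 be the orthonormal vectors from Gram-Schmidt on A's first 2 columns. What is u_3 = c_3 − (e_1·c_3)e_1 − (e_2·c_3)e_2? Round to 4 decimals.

u_3 = (-0.4895, -1.7134, -0.0816)

c_1 = (-4, 1, 3); ‖c_1‖ = 5.0990, so e_1 = (-0.7845, 0.1961, 0.5883).
e_1·c_2 = (-0.7845)·3 + 0.1961·(-1) + 0.5883·3 = -0.7845.
u_2 = c_2 + 0.7845·e_1 = (2.3846, -0.8462, 3.4615).
‖u_2‖ = 4.2877, so e_2 = (0.5561, -0.1973, 0.8073).
e_1·c_3 = (-0.7845)·4 + 0.1961·(-3) + 0.5883·0 = -3.7262; e_2·c_3 = 0.5561·4 + (-0.1973)·(-3) + 0.8073·0 = 2.8166.
u_3 = c_3 + 3.7262·e_1 − 2.8166·e_2 = (-0.4895, -1.7134, -0.0816).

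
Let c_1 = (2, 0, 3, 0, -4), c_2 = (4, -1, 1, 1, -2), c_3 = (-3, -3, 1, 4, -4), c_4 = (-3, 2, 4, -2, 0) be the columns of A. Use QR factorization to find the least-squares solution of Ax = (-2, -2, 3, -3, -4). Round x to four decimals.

c_1 = (2, 0, 3, 0, -4); ‖c_1‖ = 5.3852, so q_1 = (0.3714, 0.0000, 0.5571, 0.0000, -0.7428).
q_1·c_2 = 0.3714·4 + 0.0000·(-1) + 0.5571·1 + 0.0000·1 + (-0.7428)·(-2) = 3.5282.
u_2 = c_2 − 3.5282·q_1 = (2.6897, -1.0000, -0.9655, 1.0000, 0.6207).
‖u_2‖ = 3.2483, so q_2 = (0.8280, -0.3078, -0.2972, 0.3078, 0.1911).
q_1·c_3 = 0.3714·(-3) + 0.0000·(-3) + 0.5571·1 + 0.0000·4 + (-0.7428)·(-4) = 2.4140; q_2·c_3 = 0.8280·(-3) + (-0.3078)·(-3) + (-0.2972)·1 + 0.3078·4 + 0.1911·(-4) = -1.3906.
u_3 = c_3 − 2.4140·q_1 + 1.3906·q_2 = (-2.7451, -3.4281, -0.7582, 4.4281, -1.9412).
‖u_3‖ = 6.5756, so q_3 = (-0.4175, -0.5213, -0.1153, 0.6734, -0.2952).
q_1·c_4 = 0.3714·(-3) + 0.0000·2 + 0.5571·4 + 0.0000·(-2) + (-0.7428)·0 = 1.1142; q_2·c_4 = 0.8280·(-3) + (-0.3078)·2 + (-0.2972)·4 + 0.3078·(-2) + 0.1911·0 = -4.9044; q_3·c_4 = (-0.4175)·(-3) + (-0.5213)·2 + (-0.1153)·4 + 0.6734·(-2) + (-0.2952)·0 = -1.5983.
u_4 = c_4 − 1.1142·q_1 + 4.9044·q_2 + 1.5983·q_3 = (-0.0202, -0.3431, 1.7373, 0.5861, 1.2929).
‖u_4‖ = 2.2697, so q_4 = (-0.0089, -0.1512, 0.7654, 0.2582, 0.5696).
Qᵀb = (3.8996, -3.6199, 0.6923, -0.4369).
Back-substitute: x_4 = -0.4369/2.2697 = -0.1925.
x_3 = (0.6923 + 1.5983·(-0.1925))/6.5756 = 0.0585.
x_2 = (-3.6199 + 1.3906·0.0585 + 4.9044·(-0.1925))/3.2483 = -1.3799.
x_1 = (3.8996 − 3.5282·(-1.3799) − 2.4140·0.0585 − 1.1142·(-0.1925))/5.3852 = 1.6418.

x = (1.6418, -1.3799, 0.0585, -0.1925)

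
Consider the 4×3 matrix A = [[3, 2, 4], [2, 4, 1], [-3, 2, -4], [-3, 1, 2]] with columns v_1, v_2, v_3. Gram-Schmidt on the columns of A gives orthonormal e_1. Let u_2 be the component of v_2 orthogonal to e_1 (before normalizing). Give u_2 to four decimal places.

u_2 = (1.5161, 3.6774, 2.4839, 1.4839)

v_1 = (3, 2, -3, -3); ‖v_1‖ = 5.5678, so e_1 = (0.5388, 0.3592, -0.5388, -0.5388).
e_1·v_2 = 0.5388·2 + 0.3592·4 + (-0.5388)·2 + (-0.5388)·1 = 0.8980.
u_2 = v_2 − 0.8980·e_1 = (1.5161, 3.6774, 2.4839, 1.4839).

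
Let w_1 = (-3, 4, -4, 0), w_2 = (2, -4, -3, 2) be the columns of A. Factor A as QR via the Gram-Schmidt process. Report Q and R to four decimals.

Q = [[-0.4685, 0.2294], [0.6247, -0.5471], [-0.6247, -0.7192], [0.0000, 0.3618]], R = [[6.4031, -1.5617], [0.0000, 5.5282]]

w_1 = (-3, 4, -4, 0); ‖w_1‖ = 6.4031, so e_1 = (-0.4685, 0.6247, -0.6247, 0.0000).
e_1·w_2 = (-0.4685)·2 + 0.6247·(-4) + (-0.6247)·(-3) + 0.0000·2 = -1.5617.
u_2 = w_2 + 1.5617·e_1 = (1.2683, -3.0244, -3.9756, 2.0000).
‖u_2‖ = 5.5282, so e_2 = (0.2294, -0.5471, -0.7192, 0.3618).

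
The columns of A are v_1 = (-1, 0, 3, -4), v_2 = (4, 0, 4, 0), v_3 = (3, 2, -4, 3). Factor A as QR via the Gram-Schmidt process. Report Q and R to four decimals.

v_1 = (-1, 0, 3, -4); ‖v_1‖ = 5.0990, so e_1 = (-0.1961, 0.0000, 0.5883, -0.7845).
e_1·v_2 = (-0.1961)·4 + 0.0000·0 + 0.5883·4 + (-0.7845)·0 = 1.5689.
u_2 = v_2 − 1.5689·e_1 = (4.3077, 0.0000, 3.0769, 1.2308).
‖u_2‖ = 5.4349, so e_2 = (0.7926, 0.0000, 0.5661, 0.2265).
e_1·v_3 = (-0.1961)·3 + 0.0000·2 + 0.5883·(-4) + (-0.7845)·3 = -5.2951; e_2·v_3 = 0.7926·3 + 0.0000·2 + 0.5661·(-4) + 0.2265·3 = 0.7926.
u_3 = v_3 + 5.2951·e_1 − 0.7926·e_2 = (1.3333, 2.0000, -1.3333, -1.3333).
‖u_3‖ = 3.0551, so e_3 = (0.4364, 0.6547, -0.4364, -0.4364).

Q = [[-0.1961, 0.7926, 0.4364], [0.0000, 0.0000, 0.6547], [0.5883, 0.5661, -0.4364], [-0.7845, 0.2265, -0.4364]], R = [[5.0990, 1.5689, -5.2951], [0.0000, 5.4349, 0.7926], [0.0000, 0.0000, 3.0551]]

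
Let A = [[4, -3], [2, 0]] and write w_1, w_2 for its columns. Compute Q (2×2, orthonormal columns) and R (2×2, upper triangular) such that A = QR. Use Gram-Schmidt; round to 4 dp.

w_1 = (4, 2); ‖w_1‖ = 4.4721, so e_1 = (0.8944, 0.4472).
e_1·w_2 = 0.8944·(-3) + 0.4472·0 = -2.6833.
u_2 = w_2 + 2.6833·e_1 = (-0.6000, 1.2000).
‖u_2‖ = 1.3416, so e_2 = (-0.4472, 0.8944).

Q = [[0.8944, -0.4472], [0.4472, 0.8944]], R = [[4.4721, -2.6833], [0.0000, 1.3416]]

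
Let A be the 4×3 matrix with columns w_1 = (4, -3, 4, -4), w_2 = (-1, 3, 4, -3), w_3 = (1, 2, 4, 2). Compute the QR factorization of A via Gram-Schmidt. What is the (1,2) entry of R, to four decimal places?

r_{12} = 1.9868

w_1 = (4, -3, 4, -4); ‖w_1‖ = 7.5498, so q_1 = (0.5298, -0.3974, 0.5298, -0.5298).
r_{12} = q_1·w_2 = 1.9868.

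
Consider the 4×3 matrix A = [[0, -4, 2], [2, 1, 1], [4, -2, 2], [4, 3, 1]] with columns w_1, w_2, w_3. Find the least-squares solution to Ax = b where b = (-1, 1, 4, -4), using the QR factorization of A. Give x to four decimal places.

x = (1.8070, -1.8509, -3.7105)

q_1 = w_1/‖w_1‖ = (0, 2, 4, 4)/6.0000 = (0.0000, 0.3333, 0.6667, 0.6667).
r_{12} = q_1·w_2 = 1.0000.
u_2 = w_2 − 1.0000·q_1 = (-4.0000, 0.6667, -2.6667, 2.3333).
‖u_2‖ = 5.3852, so q_2 = (-0.7428, 0.1238, -0.4952, 0.4333).
r_{13} = q_1·w_3 = 2.3333; r_{23} = q_2·w_3 = -1.9189.
u_3 = w_3 − 2.3333·q_1 + 1.9189·q_2 = (0.5747, 0.4598, -0.5057, 0.2759).
‖u_3‖ = 0.9346, so q_3 = (0.6149, 0.4919, -0.5411, 0.2952).
Qᵀb = (0.3333, -2.8473, -3.4680).
Back-substitute: x_3 = -3.4680/0.9346 = -3.7105.
x_2 = (-2.8473 + 1.9189·(-3.7105))/5.3852 = -1.8509.
x_1 = (0.3333 − 1.0000·(-1.8509) − 2.3333·(-3.7105))/6.0000 = 1.8070.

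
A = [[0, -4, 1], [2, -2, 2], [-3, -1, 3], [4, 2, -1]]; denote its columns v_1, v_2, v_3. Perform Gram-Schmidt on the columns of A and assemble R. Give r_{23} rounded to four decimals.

v_1 = (0, 2, -3, 4); ‖v_1‖ = 5.3852, so e_1 = (0.0000, 0.3714, -0.5571, 0.7428).
e_1·v_2 = 0.0000·(-4) + 0.3714·(-2) + (-0.5571)·(-1) + 0.7428·2 = 1.2999.
u_2 = v_2 − 1.2999·e_1 = (-4.0000, -2.4828, -0.2759, 1.0345).
‖u_2‖ = 4.8281, so e_2 = (-0.8285, -0.5142, -0.0571, 0.2143).
r_{23} = e_2·v_3 = -2.2426.

r_{23} = -2.2426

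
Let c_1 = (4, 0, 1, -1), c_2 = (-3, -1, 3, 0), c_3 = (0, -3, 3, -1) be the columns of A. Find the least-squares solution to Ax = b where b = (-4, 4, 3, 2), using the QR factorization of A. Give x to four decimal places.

c_1 = (4, 0, 1, -1); ‖c_1‖ = 4.2426, so q_1 = (0.9428, 0.0000, 0.2357, -0.2357).
q_1·c_2 = 0.9428·(-3) + 0.0000·(-1) + 0.2357·3 + (-0.2357)·0 = -2.1213.
u_2 = c_2 + 2.1213·q_1 = (-1.0000, -1.0000, 3.5000, -0.5000).
‖u_2‖ = 3.8079, so q_2 = (-0.2626, -0.2626, 0.9191, -0.1313).
q_1·c_3 = 0.9428·0 + 0.0000·(-3) + 0.2357·3 + (-0.2357)·(-1) = 0.9428; q_2·c_3 = (-0.2626)·0 + (-0.2626)·(-3) + 0.9191·3 + (-0.1313)·(-1) = 3.6766.
u_3 = c_3 − 0.9428·q_1 − 3.6766·q_2 = (0.0766, -2.0345, -0.6015, -0.2950).
‖u_3‖ = 2.1433, so q_3 = (0.0358, -0.9492, -0.2807, -0.1376).
Qᵀb = (-3.5355, 2.4948, -5.0571).
Back-substitute: x_3 = -5.0571/2.1433 = -2.3595.
x_2 = (2.4948 − 3.6766·(-2.3595))/3.8079 = 2.9333.
x_1 = (-3.5355 + 2.1213·2.9333 − 0.9428·(-2.3595))/4.2426 = 1.1576.

x = (1.1576, 2.9333, -2.3595)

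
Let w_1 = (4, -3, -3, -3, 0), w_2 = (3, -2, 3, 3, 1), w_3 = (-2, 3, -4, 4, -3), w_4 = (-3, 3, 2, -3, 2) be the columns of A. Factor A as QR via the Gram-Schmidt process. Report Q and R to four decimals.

Q = [[0.6100, 0.5303, 0.1557, 0.4516], [-0.4575, -0.3536, 0.1382, 0.7323], [-0.4575, 0.5303, -0.5958, -0.0908], [-0.4575, 0.5303, 0.6652, -0.0393], [0.0000, 0.1768, -0.3990, 0.5000]], R = [[6.5574, 0.0000, -2.5925, -2.7450], [0.0000, 5.6569, -2.6517, -2.8284], [0.0000, 0.0000, 6.3441, -4.0378], [0.0000, 0.0000, 0.0000, 1.7780]]

q_1 = w_1/‖w_1‖ = (4, -3, -3, -3, 0)/6.5574 = (0.6100, -0.4575, -0.4575, -0.4575, 0.0000).
r_{12} = q_1·w_2 = 0.0000.
u_2 = w_2 − 0.0000·q_1 = (3.0000, -2.0000, 3.0000, 3.0000, 1.0000).
‖u_2‖ = 5.6569, so q_2 = (0.5303, -0.3536, 0.5303, 0.5303, 0.1768).
r_{13} = q_1·w_3 = -2.5925; r_{23} = q_2·w_3 = -2.6517.
u_3 = w_3 + 2.5925·q_1 + 2.6517·q_2 = (0.9876, 0.8765, -3.7798, 4.2202, -2.5312).
‖u_3‖ = 6.3441, so q_3 = (0.1557, 0.1382, -0.5958, 0.6652, -0.3990).
r_{14} = q_1·w_4 = -2.7450; r_{24} = q_2·w_4 = -2.8284; r_{34} = q_3·w_4 = -4.0378.
u_4 = w_4 + 2.7450·q_1 + 2.8284·q_2 + 4.0378·q_3 = (0.8030, 1.3020, -0.1615, -0.0698, 0.8890).
‖u_4‖ = 1.7780, so q_4 = (0.4516, 0.7323, -0.0908, -0.0393, 0.5000).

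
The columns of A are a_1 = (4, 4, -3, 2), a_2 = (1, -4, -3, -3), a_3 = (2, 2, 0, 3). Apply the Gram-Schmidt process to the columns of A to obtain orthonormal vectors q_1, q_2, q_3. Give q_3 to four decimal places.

q_3 = (0.3661, -0.5778, 0.1876, 0.7049)

a_1 = (4, 4, -3, 2); ‖a_1‖ = 6.7082, so q_1 = (0.5963, 0.5963, -0.4472, 0.2981).
q_1·a_2 = 0.5963·1 + 0.5963·(-4) + (-0.4472)·(-3) + 0.2981·(-3) = -1.3416.
u_2 = a_2 + 1.3416·q_1 = (1.8000, -3.2000, -3.6000, -2.6000).
‖u_2‖ = 5.7619, so q_2 = (0.3124, -0.5554, -0.6248, -0.4512).
q_1·a_3 = 0.5963·2 + 0.5963·2 + (-0.4472)·0 + 0.2981·3 = 3.2796; q_2·a_3 = 0.3124·2 + (-0.5554)·2 + (-0.6248)·0 + (-0.4512)·3 = -1.8397.
u_3 = a_3 − 3.2796·q_1 + 1.8397·q_2 = (0.6191, -0.9772, 0.3173, 1.1921).
‖u_3‖ = 1.6912, so q_3 = (0.3661, -0.5778, 0.1876, 0.7049).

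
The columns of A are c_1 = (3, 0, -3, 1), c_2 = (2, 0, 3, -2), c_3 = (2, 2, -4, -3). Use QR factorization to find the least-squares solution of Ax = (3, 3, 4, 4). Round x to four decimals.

x = (0.9349, 0.7616, -0.8636)

c_1 = (3, 0, -3, 1); ‖c_1‖ = 4.3589, so e_1 = (0.6882, 0.0000, -0.6882, 0.2294).
e_1·c_2 = 0.6882·2 + 0.0000·0 + (-0.6882)·3 + 0.2294·(-2) = -1.1471.
u_2 = c_2 + 1.1471·e_1 = (2.7895, 0.0000, 2.2105, -1.7368).
‖u_2‖ = 3.9603, so e_2 = (0.7044, 0.0000, 0.5582, -0.4386).
e_1·c_3 = 0.6882·2 + 0.0000·2 + (-0.6882)·(-4) + 0.2294·(-3) = 3.4412; e_2·c_3 = 0.7044·2 + 0.0000·2 + 0.5582·(-4) + (-0.4386)·(-3) = 0.4917.
u_3 = c_3 − 3.4412·e_1 − 0.4917·e_2 = (-0.7148, 2.0000, -1.9060, -3.5738).
‖u_3‖ = 4.5734, so e_3 = (-0.1563, 0.4373, -0.4168, -0.7814).
Qᵀb = (0.2294, 2.5915, -3.9497).
Back-substitute: x_3 = -3.9497/4.5734 = -0.8636.
x_2 = (2.5915 − 0.4917·(-0.8636))/3.9603 = 0.7616.
x_1 = (0.2294 + 1.1471·0.7616 − 3.4412·(-0.8636))/4.3589 = 0.9349.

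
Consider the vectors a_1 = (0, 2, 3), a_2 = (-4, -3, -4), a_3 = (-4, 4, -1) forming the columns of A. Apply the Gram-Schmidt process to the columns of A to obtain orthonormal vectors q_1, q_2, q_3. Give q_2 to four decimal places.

q_1 = a_1/‖a_1‖ = (0, 2, 3)/3.6056 = (0.0000, 0.5547, 0.8321).
r_{12} = q_1·a_2 = -4.9923.
u_2 = a_2 + 4.9923·q_1 = (-4.0000, -0.2308, 0.1538).
‖u_2‖ = 4.0096, so q_2 = (-0.9976, -0.0576, 0.0384).

q_2 = (-0.9976, -0.0576, 0.0384)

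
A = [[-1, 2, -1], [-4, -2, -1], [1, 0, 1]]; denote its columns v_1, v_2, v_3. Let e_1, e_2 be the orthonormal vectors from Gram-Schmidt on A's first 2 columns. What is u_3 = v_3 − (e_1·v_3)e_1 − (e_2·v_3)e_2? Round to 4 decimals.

u_3 = (0.1111, 0.1111, 0.5556)

v_1 = (-1, -4, 1); ‖v_1‖ = 4.2426, so e_1 = (-0.2357, -0.9428, 0.2357).
e_1·v_2 = (-0.2357)·2 + (-0.9428)·(-2) + 0.2357·0 = 1.4142.
u_2 = v_2 − 1.4142·e_1 = (2.3333, -0.6667, -0.3333).
‖u_2‖ = 2.4495, so e_2 = (0.9526, -0.2722, -0.1361).
e_1·v_3 = (-0.2357)·(-1) + (-0.9428)·(-1) + 0.2357·1 = 1.4142; e_2·v_3 = 0.9526·(-1) + (-0.2722)·(-1) + (-0.1361)·1 = -0.8165.
u_3 = v_3 − 1.4142·e_1 + 0.8165·e_2 = (0.1111, 0.1111, 0.5556).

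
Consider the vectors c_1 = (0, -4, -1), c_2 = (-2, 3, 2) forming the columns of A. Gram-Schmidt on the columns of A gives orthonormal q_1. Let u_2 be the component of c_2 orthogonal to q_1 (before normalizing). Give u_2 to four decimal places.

u_2 = (-2.0000, -0.2941, 1.1765)

c_1 = (0, -4, -1); ‖c_1‖ = 4.1231, so q_1 = (0.0000, -0.9701, -0.2425).
q_1·c_2 = 0.0000·(-2) + (-0.9701)·3 + (-0.2425)·2 = -3.3955.
u_2 = c_2 + 3.3955·q_1 = (-2.0000, -0.2941, 1.1765).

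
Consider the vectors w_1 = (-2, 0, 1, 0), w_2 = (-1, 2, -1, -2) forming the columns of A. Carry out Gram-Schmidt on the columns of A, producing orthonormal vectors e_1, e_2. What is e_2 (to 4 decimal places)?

w_1 = (-2, 0, 1, 0); ‖w_1‖ = 2.2361, so e_1 = (-0.8944, 0.0000, 0.4472, 0.0000).
e_1·w_2 = (-0.8944)·(-1) + 0.0000·2 + 0.4472·(-1) + 0.0000·(-2) = 0.4472.
u_2 = w_2 − 0.4472·e_1 = (-0.6000, 2.0000, -1.2000, -2.0000).
‖u_2‖ = 3.1305, so e_2 = (-0.1917, 0.6389, -0.3833, -0.6389).

e_2 = (-0.1917, 0.6389, -0.3833, -0.6389)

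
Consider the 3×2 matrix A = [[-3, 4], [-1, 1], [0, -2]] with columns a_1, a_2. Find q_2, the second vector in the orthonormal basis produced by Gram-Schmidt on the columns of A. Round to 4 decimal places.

a_1 = (-3, -1, 0); ‖a_1‖ = 3.1623, so q_1 = (-0.9487, -0.3162, 0.0000).
q_1·a_2 = (-0.9487)·4 + (-0.3162)·1 + 0.0000·(-2) = -4.1110.
u_2 = a_2 + 4.1110·q_1 = (0.1000, -0.3000, -2.0000).
‖u_2‖ = 2.0248, so q_2 = (0.0494, -0.1482, -0.9877).

q_2 = (0.0494, -0.1482, -0.9877)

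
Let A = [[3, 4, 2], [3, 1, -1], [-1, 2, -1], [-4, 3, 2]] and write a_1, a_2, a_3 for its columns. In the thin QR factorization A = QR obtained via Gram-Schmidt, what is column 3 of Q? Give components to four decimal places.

a_1 = (3, 3, -1, -4); ‖a_1‖ = 5.9161, so e_1 = (0.5071, 0.5071, -0.1690, -0.6761).
e_1·a_2 = 0.5071·4 + 0.5071·1 + (-0.1690)·2 + (-0.6761)·3 = 0.1690.
u_2 = a_2 − 0.1690·e_1 = (3.9143, 0.9143, 2.0286, 3.1143).
‖u_2‖ = 5.4746, so e_2 = (0.7150, 0.1670, 0.3705, 0.5689).
e_1·a_3 = 0.5071·2 + 0.5071·(-1) + (-0.1690)·(-1) + (-0.6761)·2 = -0.6761; e_2·a_3 = 0.7150·2 + 0.1670·(-1) + 0.3705·(-1) + 0.5689·2 = 2.0301.
u_3 = a_3 + 0.6761·e_1 − 2.0301·e_2 = (0.8913, -0.9962, -1.8665, 0.3880).
‖u_3‖ = 2.3284, so e_3 = (0.3828, -0.4278, -0.8016, 0.1666).

e_3 = (0.3828, -0.4278, -0.8016, 0.1666)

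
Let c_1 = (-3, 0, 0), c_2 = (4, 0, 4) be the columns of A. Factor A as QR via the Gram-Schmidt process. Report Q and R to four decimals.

Q = [[-1.0000, 0.0000], [0.0000, 0.0000], [0.0000, 1.0000]], R = [[3.0000, -4.0000], [0.0000, 4.0000]]

e_1 = c_1/‖c_1‖ = (-3, 0, 0)/3.0000 = (-1.0000, 0.0000, 0.0000).
r_{12} = e_1·c_2 = -4.0000.
u_2 = c_2 + 4.0000·e_1 = (0.0000, 0.0000, 4.0000).
‖u_2‖ = 4.0000, so e_2 = (0.0000, 0.0000, 1.0000).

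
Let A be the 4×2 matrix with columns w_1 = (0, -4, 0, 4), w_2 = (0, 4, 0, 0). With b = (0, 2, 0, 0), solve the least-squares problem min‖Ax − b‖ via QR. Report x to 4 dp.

x = (0.0000, 0.5000)

w_1 = (0, -4, 0, 4); ‖w_1‖ = 5.6569, so e_1 = (0.0000, -0.7071, 0.0000, 0.7071).
e_1·w_2 = 0.0000·0 + (-0.7071)·4 + 0.0000·0 + 0.7071·0 = -2.8284.
u_2 = w_2 + 2.8284·e_1 = (0.0000, 2.0000, 0.0000, 2.0000).
‖u_2‖ = 2.8284, so e_2 = (0.0000, 0.7071, 0.0000, 0.7071).
Qᵀb = (-1.4142, 1.4142).
Back-substitute: x_2 = 1.4142/2.8284 = 0.5000.
x_1 = (-1.4142 + 2.8284·0.5000)/5.6569 = 0.0000.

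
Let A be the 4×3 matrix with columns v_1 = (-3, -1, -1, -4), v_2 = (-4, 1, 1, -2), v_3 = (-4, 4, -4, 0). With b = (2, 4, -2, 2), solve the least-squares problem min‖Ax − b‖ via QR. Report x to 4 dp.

x = (-0.5817, -0.4314, 0.6225)

v_1 = (-3, -1, -1, -4); ‖v_1‖ = 5.1962, so e_1 = (-0.5774, -0.1925, -0.1925, -0.7698).
e_1·v_2 = (-0.5774)·(-4) + (-0.1925)·1 + (-0.1925)·1 + (-0.7698)·(-2) = 3.4641.
u_2 = v_2 − 3.4641·e_1 = (-2.0000, 1.6667, 1.6667, 0.6667).
‖u_2‖ = 3.1623, so e_2 = (-0.6325, 0.5270, 0.5270, 0.2108).
e_1·v_3 = (-0.5774)·(-4) + (-0.1925)·4 + (-0.1925)·(-4) + (-0.7698)·0 = 2.3094; e_2·v_3 = (-0.6325)·(-4) + 0.5270·4 + 0.5270·(-4) + 0.2108·0 = 2.5298.
u_3 = v_3 − 2.3094·e_1 − 2.5298·e_2 = (-1.0667, 3.1111, -4.8889, 1.2444).
‖u_3‖ = 6.0222, so e_3 = (-0.1771, 0.5166, -0.8118, 0.2066).
Qᵀb = (-3.0792, 0.2108, 3.7491).
Back-substitute: x_3 = 3.7491/6.0222 = 0.6225.
x_2 = (0.2108 − 2.5298·0.6225)/3.1623 = -0.4314.
x_1 = (-3.0792 − 3.4641·(-0.4314) − 2.3094·0.6225)/5.1962 = -0.5817.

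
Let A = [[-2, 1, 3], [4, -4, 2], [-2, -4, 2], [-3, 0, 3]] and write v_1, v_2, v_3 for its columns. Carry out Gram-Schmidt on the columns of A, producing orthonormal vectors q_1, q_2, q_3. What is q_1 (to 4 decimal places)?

q_1 = (-0.3482, 0.6963, -0.3482, -0.5222)

v_1 = (-2, 4, -2, -3); ‖v_1‖ = 5.7446, so q_1 = (-0.3482, 0.6963, -0.3482, -0.5222).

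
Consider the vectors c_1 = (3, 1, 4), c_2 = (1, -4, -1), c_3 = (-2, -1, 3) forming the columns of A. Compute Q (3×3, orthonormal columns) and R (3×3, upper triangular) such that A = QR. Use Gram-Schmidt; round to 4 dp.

c_1 = (3, 1, 4); ‖c_1‖ = 5.0990, so q_1 = (0.5883, 0.1961, 0.7845).
q_1·c_2 = 0.5883·1 + 0.1961·(-4) + 0.7845·(-1) = -0.9806.
u_2 = c_2 + 0.9806·q_1 = (1.5769, -3.8077, -0.2308).
‖u_2‖ = 4.1278, so q_2 = (0.3820, -0.9225, -0.0559).
q_1·c_3 = 0.5883·(-2) + 0.1961·(-1) + 0.7845·3 = 0.9806; q_2·c_3 = 0.3820·(-2) + (-0.9225)·(-1) + (-0.0559)·3 = -0.0093.
u_3 = c_3 − 0.9806·q_1 + 0.0093·q_2 = (-2.5734, -1.2009, 2.2302).
‖u_3‖ = 3.6109, so q_3 = (-0.7127, -0.3326, 0.6176).

Q = [[0.5883, 0.3820, -0.7127], [0.1961, -0.9225, -0.3326], [0.7845, -0.0559, 0.6176]], R = [[5.0990, -0.9806, 0.9806], [0.0000, 4.1278, -0.0093], [0.0000, 0.0000, 3.6109]]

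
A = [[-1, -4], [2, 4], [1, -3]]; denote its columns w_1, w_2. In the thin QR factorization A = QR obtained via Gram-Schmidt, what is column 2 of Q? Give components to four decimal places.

e_2 = (-0.4767, 0.1907, -0.8581)

w_1 = (-1, 2, 1); ‖w_1‖ = 2.4495, so e_1 = (-0.4082, 0.8165, 0.4082).
e_1·w_2 = (-0.4082)·(-4) + 0.8165·4 + 0.4082·(-3) = 3.6742.
u_2 = w_2 − 3.6742·e_1 = (-2.5000, 1.0000, -4.5000).
‖u_2‖ = 5.2440, so e_2 = (-0.4767, 0.1907, -0.8581).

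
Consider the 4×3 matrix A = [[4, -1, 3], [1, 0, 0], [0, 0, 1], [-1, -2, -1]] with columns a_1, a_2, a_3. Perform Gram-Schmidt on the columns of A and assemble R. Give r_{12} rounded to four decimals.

q_1 = a_1/‖a_1‖ = (4, 1, 0, -1)/4.2426 = (0.9428, 0.2357, 0.0000, -0.2357).
r_{12} = q_1·a_2 = -0.4714.

r_{12} = -0.4714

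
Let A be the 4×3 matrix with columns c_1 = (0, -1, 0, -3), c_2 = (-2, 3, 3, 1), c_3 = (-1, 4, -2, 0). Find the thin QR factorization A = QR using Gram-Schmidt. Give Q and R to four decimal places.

e_1 = c_1/‖c_1‖ = (0, -1, 0, -3)/3.1623 = (0.0000, -0.3162, 0.0000, -0.9487).
r_{12} = e_1·c_2 = -1.8974.
u_2 = c_2 + 1.8974·e_1 = (-2.0000, 2.4000, 3.0000, -0.8000).
‖u_2‖ = 4.4045, so e_2 = (-0.4541, 0.5449, 0.6811, -0.1816).
r_{13} = e_1·c_3 = -1.2649; r_{23} = e_2·c_3 = 1.2714.
u_3 = c_3 + 1.2649·e_1 − 1.2714·e_2 = (-0.4227, 2.9072, -2.8660, -0.9691).
‖u_3‖ = 4.2170, so e_3 = (-0.1002, 0.6894, -0.6796, -0.2298).

Q = [[0.0000, -0.4541, -0.1002], [-0.3162, 0.5449, 0.6894], [0.0000, 0.6811, -0.6796], [-0.9487, -0.1816, -0.2298]], R = [[3.1623, -1.8974, -1.2649], [0.0000, 4.4045, 1.2714], [0.0000, 0.0000, 4.2170]]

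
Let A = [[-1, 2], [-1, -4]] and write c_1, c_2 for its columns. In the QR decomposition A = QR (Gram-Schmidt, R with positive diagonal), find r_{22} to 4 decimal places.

r_{22} = 4.2426

c_1 = (-1, -1); ‖c_1‖ = 1.4142, so q_1 = (-0.7071, -0.7071).
q_1·c_2 = (-0.7071)·2 + (-0.7071)·(-4) = 1.4142.
u_2 = c_2 − 1.4142·q_1 = (3.0000, -3.0000).
r_{22} = ‖u_2‖ = 4.2426.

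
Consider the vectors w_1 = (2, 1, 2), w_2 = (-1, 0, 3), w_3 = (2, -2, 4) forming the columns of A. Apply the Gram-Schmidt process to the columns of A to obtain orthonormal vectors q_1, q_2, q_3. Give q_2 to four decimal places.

w_1 = (2, 1, 2); ‖w_1‖ = 3.0000, so q_1 = (0.6667, 0.3333, 0.6667).
q_1·w_2 = 0.6667·(-1) + 0.3333·0 + 0.6667·3 = 1.3333.
u_2 = w_2 − 1.3333·q_1 = (-1.8889, -0.4444, 2.1111).
‖u_2‖ = 2.8674, so q_2 = (-0.6587, -0.1550, 0.7362).

q_2 = (-0.6587, -0.1550, 0.7362)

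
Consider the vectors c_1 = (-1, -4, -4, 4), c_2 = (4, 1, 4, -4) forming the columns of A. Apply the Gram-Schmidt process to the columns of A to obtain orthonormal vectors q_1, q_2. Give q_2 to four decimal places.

q_2 = (0.7874, -0.5603, 0.1817, -0.1817)

c_1 = (-1, -4, -4, 4); ‖c_1‖ = 7.0000, so q_1 = (-0.1429, -0.5714, -0.5714, 0.5714).
q_1·c_2 = (-0.1429)·4 + (-0.5714)·1 + (-0.5714)·4 + 0.5714·(-4) = -5.7143.
u_2 = c_2 + 5.7143·q_1 = (3.1837, -2.2653, 0.7347, -0.7347).
‖u_2‖ = 4.0431, so q_2 = (0.7874, -0.5603, 0.1817, -0.1817).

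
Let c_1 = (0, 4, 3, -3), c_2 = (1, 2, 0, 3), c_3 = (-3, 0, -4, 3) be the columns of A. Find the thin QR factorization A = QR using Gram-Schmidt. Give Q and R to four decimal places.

c_1 = (0, 4, 3, -3); ‖c_1‖ = 5.8310, so e_1 = (0.0000, 0.6860, 0.5145, -0.5145).
e_1·c_2 = 0.0000·1 + 0.6860·2 + 0.5145·0 + (-0.5145)·3 = -0.1715.
u_2 = c_2 + 0.1715·e_1 = (1.0000, 2.1176, 0.0882, 2.9118).
‖u_2‖ = 3.7377, so e_2 = (0.2675, 0.5666, 0.0236, 0.7790).
e_1·c_3 = 0.0000·(-3) + 0.6860·0 + 0.5145·(-4) + (-0.5145)·3 = -3.6015; e_2·c_3 = 0.2675·(-3) + 0.5666·0 + 0.0236·(-4) + 0.7790·3 = 1.4400.
u_3 = c_3 + 3.6015·e_1 − 1.4400·e_2 = (-3.3853, 1.6547, -2.1811, 0.0253).
‖u_3‖ = 4.3538, so e_3 = (-0.7775, 0.3801, -0.5010, 0.0058).

Q = [[0.0000, 0.2675, -0.7775], [0.6860, 0.5666, 0.3801], [0.5145, 0.0236, -0.5010], [-0.5145, 0.7790, 0.0058]], R = [[5.8310, -0.1715, -3.6015], [0.0000, 3.7377, 1.4400], [0.0000, 0.0000, 4.3538]]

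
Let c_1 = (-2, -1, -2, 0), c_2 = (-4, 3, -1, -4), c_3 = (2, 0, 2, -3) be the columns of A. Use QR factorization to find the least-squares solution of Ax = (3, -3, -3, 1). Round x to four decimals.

x = (1.5312, -0.8095, 0.6393)

q_1 = c_1/‖c_1‖ = (-2, -1, -2, 0)/3.0000 = (-0.6667, -0.3333, -0.6667, 0.0000).
r_{12} = q_1·c_2 = 2.3333.
u_2 = c_2 − 2.3333·q_1 = (-2.4444, 3.7778, 0.5556, -4.0000).
‖u_2‖ = 6.0461, so q_2 = (-0.4043, 0.6248, 0.0919, -0.6616).
r_{13} = q_1·c_3 = -2.6667; r_{23} = q_2·c_3 = 1.3599.
u_3 = c_3 + 2.6667·q_1 − 1.3599·q_2 = (0.7720, -1.7386, 0.0973, -2.1003).
‖u_3‖ = 2.8354, so q_3 = (0.2723, -0.6132, 0.0343, -0.7407).
Qᵀb = (1.0000, -4.0246, 1.8127).
Back-substitute: x_3 = 1.8127/2.8354 = 0.6393.
x_2 = (-4.0246 − 1.3599·0.6393)/6.0461 = -0.8095.
x_1 = (1.0000 − 2.3333·(-0.8095) + 2.6667·0.6393)/3.0000 = 1.5312.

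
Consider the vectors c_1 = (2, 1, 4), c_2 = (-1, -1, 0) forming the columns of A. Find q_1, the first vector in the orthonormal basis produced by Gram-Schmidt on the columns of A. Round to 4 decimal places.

q_1 = (0.4364, 0.2182, 0.8729)

c_1 = (2, 1, 4); ‖c_1‖ = 4.5826, so q_1 = (0.4364, 0.2182, 0.8729).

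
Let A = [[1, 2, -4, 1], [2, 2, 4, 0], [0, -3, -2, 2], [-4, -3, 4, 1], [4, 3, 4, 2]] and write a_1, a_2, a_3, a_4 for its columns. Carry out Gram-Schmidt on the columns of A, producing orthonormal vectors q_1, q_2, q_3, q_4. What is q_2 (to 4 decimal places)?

q_2 = (0.3640, 0.1158, -0.9182, 0.0744, -0.0744)

q_1 = a_1/‖a_1‖ = (1, 2, 0, -4, 4)/6.0828 = (0.1644, 0.3288, 0.0000, -0.6576, 0.6576).
r_{12} = q_1·a_2 = 4.9320.
u_2 = a_2 − 4.9320·q_1 = (1.1892, 0.3784, -3.0000, 0.2432, -0.2432).
‖u_2‖ = 3.2674, so q_2 = (0.3640, 0.1158, -0.9182, 0.0744, -0.0744).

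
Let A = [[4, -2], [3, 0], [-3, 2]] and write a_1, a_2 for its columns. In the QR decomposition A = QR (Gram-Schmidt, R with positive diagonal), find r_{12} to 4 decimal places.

r_{12} = -2.4010

a_1 = (4, 3, -3); ‖a_1‖ = 5.8310, so q_1 = (0.6860, 0.5145, -0.5145).
r_{12} = q_1·a_2 = -2.4010.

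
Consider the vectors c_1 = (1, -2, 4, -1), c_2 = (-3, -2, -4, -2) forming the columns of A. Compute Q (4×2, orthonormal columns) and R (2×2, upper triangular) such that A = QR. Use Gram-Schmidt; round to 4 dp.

c_1 = (1, -2, 4, -1); ‖c_1‖ = 4.6904, so q_1 = (0.2132, -0.4264, 0.8528, -0.2132).
q_1·c_2 = 0.2132·(-3) + (-0.4264)·(-2) + 0.8528·(-4) + (-0.2132)·(-2) = -2.7716.
u_2 = c_2 + 2.7716·q_1 = (-2.4091, -3.1818, -1.6364, -2.5909).
‖u_2‖ = 5.0317, so q_2 = (-0.4788, -0.6324, -0.3252, -0.5149).

Q = [[0.2132, -0.4788], [-0.4264, -0.6324], [0.8528, -0.3252], [-0.2132, -0.5149]], R = [[4.6904, -2.7716], [0.0000, 5.0317]]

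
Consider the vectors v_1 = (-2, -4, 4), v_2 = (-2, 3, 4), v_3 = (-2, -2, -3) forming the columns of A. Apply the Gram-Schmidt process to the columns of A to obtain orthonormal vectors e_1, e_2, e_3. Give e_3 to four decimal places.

e_3 = (-0.8944, 0.0000, -0.4472)

v_1 = (-2, -4, 4); ‖v_1‖ = 6.0000, so e_1 = (-0.3333, -0.6667, 0.6667).
e_1·v_2 = (-0.3333)·(-2) + (-0.6667)·3 + 0.6667·4 = 1.3333.
u_2 = v_2 − 1.3333·e_1 = (-1.5556, 3.8889, 3.1111).
‖u_2‖ = 5.2175, so e_2 = (-0.2981, 0.7454, 0.5963).
e_1·v_3 = (-0.3333)·(-2) + (-0.6667)·(-2) + 0.6667·(-3) = 0.0000; e_2·v_3 = (-0.2981)·(-2) + 0.7454·(-2) + 0.5963·(-3) = -2.6833.
u_3 = v_3 − 0.0000·e_1 + 2.6833·e_2 = (-2.8000, 0.0000, -1.4000).
‖u_3‖ = 3.1305, so e_3 = (-0.8944, 0.0000, -0.4472).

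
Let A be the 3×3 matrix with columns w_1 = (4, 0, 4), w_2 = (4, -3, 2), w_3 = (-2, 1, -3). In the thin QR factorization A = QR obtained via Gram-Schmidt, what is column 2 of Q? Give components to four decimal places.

q_2 = (0.3015, -0.9045, -0.3015)

q_1 = w_1/‖w_1‖ = (4, 0, 4)/5.6569 = (0.7071, 0.0000, 0.7071).
r_{12} = q_1·w_2 = 4.2426.
u_2 = w_2 − 4.2426·q_1 = (1.0000, -3.0000, -1.0000).
‖u_2‖ = 3.3166, so q_2 = (0.3015, -0.9045, -0.3015).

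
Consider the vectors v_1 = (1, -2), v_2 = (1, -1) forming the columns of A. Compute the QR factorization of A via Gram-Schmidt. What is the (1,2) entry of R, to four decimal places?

r_{12} = 1.3416

v_1 = (1, -2); ‖v_1‖ = 2.2361, so q_1 = (0.4472, -0.8944).
r_{12} = q_1·v_2 = 1.3416.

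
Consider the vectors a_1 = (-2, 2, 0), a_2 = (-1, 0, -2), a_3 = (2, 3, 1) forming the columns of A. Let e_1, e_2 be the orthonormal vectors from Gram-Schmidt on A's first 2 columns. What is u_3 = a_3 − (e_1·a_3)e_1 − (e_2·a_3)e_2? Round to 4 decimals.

u_3 = (2.0000, 2.0000, -1.0000)

a_1 = (-2, 2, 0); ‖a_1‖ = 2.8284, so e_1 = (-0.7071, 0.7071, 0.0000).
e_1·a_2 = (-0.7071)·(-1) + 0.7071·0 + 0.0000·(-2) = 0.7071.
u_2 = a_2 − 0.7071·e_1 = (-0.5000, -0.5000, -2.0000).
‖u_2‖ = 2.1213, so e_2 = (-0.2357, -0.2357, -0.9428).
e_1·a_3 = (-0.7071)·2 + 0.7071·3 + 0.0000·1 = 0.7071; e_2·a_3 = (-0.2357)·2 + (-0.2357)·3 + (-0.9428)·1 = -2.1213.
u_3 = a_3 − 0.7071·e_1 + 2.1213·e_2 = (2.0000, 2.0000, -1.0000).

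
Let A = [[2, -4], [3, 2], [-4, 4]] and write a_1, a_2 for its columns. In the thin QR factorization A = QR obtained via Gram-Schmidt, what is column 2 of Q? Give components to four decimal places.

a_1 = (2, 3, -4); ‖a_1‖ = 5.3852, so q_1 = (0.3714, 0.5571, -0.7428).
q_1·a_2 = 0.3714·(-4) + 0.5571·2 + (-0.7428)·4 = -3.3425.
u_2 = a_2 + 3.3425·q_1 = (-2.7586, 3.8621, 1.5172).
‖u_2‖ = 4.9827, so q_2 = (-0.5536, 0.7751, 0.3045).

q_2 = (-0.5536, 0.7751, 0.3045)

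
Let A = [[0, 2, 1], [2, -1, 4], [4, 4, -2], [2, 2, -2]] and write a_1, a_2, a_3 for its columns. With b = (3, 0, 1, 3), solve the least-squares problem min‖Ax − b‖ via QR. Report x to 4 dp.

a_1 = (0, 2, 4, 2); ‖a_1‖ = 4.8990, so e_1 = (0.0000, 0.4082, 0.8165, 0.4082).
e_1·a_2 = 0.0000·2 + 0.4082·(-1) + 0.8165·4 + 0.4082·2 = 3.6742.
u_2 = a_2 − 3.6742·e_1 = (2.0000, -2.5000, 1.0000, 0.5000).
‖u_2‖ = 3.3912, so e_2 = (0.5898, -0.7372, 0.2949, 0.1474).
e_1·a_3 = 0.0000·1 + 0.4082·4 + 0.8165·(-2) + 0.4082·(-2) = -0.8165; e_2·a_3 = 0.5898·1 + (-0.7372)·4 + 0.2949·(-2) + 0.1474·(-2) = -3.2437.
u_3 = a_3 + 0.8165·e_1 + 3.2437·e_2 = (2.9130, 1.9420, -0.3768, -1.1884).
‖u_3‖ = 3.7164, so e_3 = (0.7838, 0.5226, -0.1014, -0.3198).
Qᵀb = (2.0412, 2.5065, 1.2908).
Back-substitute: x_3 = 1.2908/3.7164 = 0.3473.
x_2 = (2.5065 + 3.2437·0.3473)/3.3912 = 1.0714.
x_1 = (2.0412 − 3.6742·1.0714 + 0.8165·0.3473)/4.8990 = -0.3290.

x = (-0.3290, 1.0714, 0.3473)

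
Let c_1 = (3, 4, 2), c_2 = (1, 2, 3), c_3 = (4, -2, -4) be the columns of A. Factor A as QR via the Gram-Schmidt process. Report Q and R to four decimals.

Q = [[0.5571, -0.3777, 0.7396], [0.7428, -0.1717, -0.6472], [0.3714, 0.9099, 0.1849]], R = [[5.3852, 3.1568, -0.7428], [0.0000, 2.0086, -4.8069], [0.0000, 0.0000, 3.5131]]

c_1 = (3, 4, 2); ‖c_1‖ = 5.3852, so e_1 = (0.5571, 0.7428, 0.3714).
e_1·c_2 = 0.5571·1 + 0.7428·2 + 0.3714·3 = 3.1568.
u_2 = c_2 − 3.1568·e_1 = (-0.7586, -0.3448, 1.8276).
‖u_2‖ = 2.0086, so e_2 = (-0.3777, -0.1717, 0.9099).
e_1·c_3 = 0.5571·4 + 0.7428·(-2) + 0.3714·(-4) = -0.7428; e_2·c_3 = (-0.3777)·4 + (-0.1717)·(-2) + 0.9099·(-4) = -4.8069.
u_3 = c_3 + 0.7428·e_1 + 4.8069·e_2 = (2.5983, -2.2735, 0.6496).
‖u_3‖ = 3.5131, so e_3 = (0.7396, -0.6472, 0.1849).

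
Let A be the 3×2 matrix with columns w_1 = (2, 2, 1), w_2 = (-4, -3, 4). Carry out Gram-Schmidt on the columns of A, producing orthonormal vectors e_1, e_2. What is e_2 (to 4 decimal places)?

e_1 = w_1/‖w_1‖ = (2, 2, 1)/3.0000 = (0.6667, 0.6667, 0.3333).
r_{12} = e_1·w_2 = -3.3333.
u_2 = w_2 + 3.3333·e_1 = (-1.7778, -0.7778, 5.1111).
‖u_2‖ = 5.4671, so e_2 = (-0.3252, -0.1423, 0.9349).

e_2 = (-0.3252, -0.1423, 0.9349)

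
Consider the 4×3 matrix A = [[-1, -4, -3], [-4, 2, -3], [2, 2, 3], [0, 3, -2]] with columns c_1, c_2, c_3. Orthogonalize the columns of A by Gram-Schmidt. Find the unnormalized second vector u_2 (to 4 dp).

e_1 = c_1/‖c_1‖ = (-1, -4, 2, 0)/4.5826 = (-0.2182, -0.8729, 0.4364, 0.0000).
r_{12} = e_1·c_2 = 0.0000.
u_2 = c_2 + 0.0000·e_1 = (-4.0000, 2.0000, 2.0000, 3.0000).

u_2 = (-4.0000, 2.0000, 2.0000, 3.0000)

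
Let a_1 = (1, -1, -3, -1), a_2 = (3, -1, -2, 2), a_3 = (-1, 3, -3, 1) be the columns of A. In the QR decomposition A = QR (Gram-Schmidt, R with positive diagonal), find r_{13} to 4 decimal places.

r_{13} = 1.1547

a_1 = (1, -1, -3, -1); ‖a_1‖ = 3.4641, so e_1 = (0.2887, -0.2887, -0.8660, -0.2887).
r_{13} = e_1·a_3 = 1.1547.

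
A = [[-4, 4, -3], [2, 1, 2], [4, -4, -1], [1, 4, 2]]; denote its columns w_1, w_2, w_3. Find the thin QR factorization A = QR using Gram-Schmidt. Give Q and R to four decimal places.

Q = [[-0.6576, 0.2145, -0.6815], [0.3288, 0.4339, 0.1110], [0.6576, -0.2145, -0.7203], [0.1644, 0.8483, -0.0666]], R = [[6.0828, -4.2744, 2.3016], [0.0000, 5.5434, 2.1355], [0.0000, 0.0000, 2.8535]]

w_1 = (-4, 2, 4, 1); ‖w_1‖ = 6.0828, so q_1 = (-0.6576, 0.3288, 0.6576, 0.1644).
q_1·w_2 = (-0.6576)·4 + 0.3288·1 + 0.6576·(-4) + 0.1644·4 = -4.2744.
u_2 = w_2 + 4.2744·q_1 = (1.1892, 2.4054, -1.1892, 4.7027).
‖u_2‖ = 5.5434, so q_2 = (0.2145, 0.4339, -0.2145, 0.8483).
q_1·w_3 = (-0.6576)·(-3) + 0.3288·2 + 0.6576·(-1) + 0.1644·2 = 2.3016; q_2·w_3 = 0.2145·(-3) + 0.4339·2 + (-0.2145)·(-1) + 0.8483·2 = 2.1355.
u_3 = w_3 − 2.3016·q_1 − 2.1355·q_2 = (-1.9446, 0.3166, -2.0554, -0.1900).
‖u_3‖ = 2.8535, so q_3 = (-0.6815, 0.1110, -0.7203, -0.0666).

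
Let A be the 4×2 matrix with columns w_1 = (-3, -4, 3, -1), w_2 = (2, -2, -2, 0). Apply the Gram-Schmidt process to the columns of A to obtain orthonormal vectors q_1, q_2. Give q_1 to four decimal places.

q_1 = (-0.5071, -0.6761, 0.5071, -0.1690)

w_1 = (-3, -4, 3, -1); ‖w_1‖ = 5.9161, so q_1 = (-0.5071, -0.6761, 0.5071, -0.1690).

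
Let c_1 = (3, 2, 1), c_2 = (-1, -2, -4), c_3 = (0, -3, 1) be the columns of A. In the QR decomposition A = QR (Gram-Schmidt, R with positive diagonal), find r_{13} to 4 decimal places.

r_{13} = -1.3363

c_1 = (3, 2, 1); ‖c_1‖ = 3.7417, so q_1 = (0.8018, 0.5345, 0.2673).
r_{13} = q_1·c_3 = -1.3363.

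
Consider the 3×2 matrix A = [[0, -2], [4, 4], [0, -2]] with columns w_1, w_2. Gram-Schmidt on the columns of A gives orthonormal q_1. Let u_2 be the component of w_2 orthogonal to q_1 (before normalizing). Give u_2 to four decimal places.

u_2 = (-2.0000, 0.0000, -2.0000)

w_1 = (0, 4, 0); ‖w_1‖ = 4.0000, so q_1 = (0.0000, 1.0000, 0.0000).
q_1·w_2 = 0.0000·(-2) + 1.0000·4 + 0.0000·(-2) = 4.0000.
u_2 = w_2 − 4.0000·q_1 = (-2.0000, 0.0000, -2.0000).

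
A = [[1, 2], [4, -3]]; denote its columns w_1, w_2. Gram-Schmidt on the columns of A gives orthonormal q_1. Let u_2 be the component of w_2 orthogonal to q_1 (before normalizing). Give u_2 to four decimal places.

w_1 = (1, 4); ‖w_1‖ = 4.1231, so q_1 = (0.2425, 0.9701).
q_1·w_2 = 0.2425·2 + 0.9701·(-3) = -2.4254.
u_2 = w_2 + 2.4254·q_1 = (2.5882, -0.6471).

u_2 = (2.5882, -0.6471)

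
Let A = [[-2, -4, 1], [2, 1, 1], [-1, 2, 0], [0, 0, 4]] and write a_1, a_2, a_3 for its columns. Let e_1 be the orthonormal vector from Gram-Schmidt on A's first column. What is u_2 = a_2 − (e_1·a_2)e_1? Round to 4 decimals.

a_1 = (-2, 2, -1, 0); ‖a_1‖ = 3.0000, so e_1 = (-0.6667, 0.6667, -0.3333, 0.0000).
e_1·a_2 = (-0.6667)·(-4) + 0.6667·1 + (-0.3333)·2 + 0.0000·0 = 2.6667.
u_2 = a_2 − 2.6667·e_1 = (-2.2222, -0.7778, 2.8889, 0.0000).

u_2 = (-2.2222, -0.7778, 2.8889, 0.0000)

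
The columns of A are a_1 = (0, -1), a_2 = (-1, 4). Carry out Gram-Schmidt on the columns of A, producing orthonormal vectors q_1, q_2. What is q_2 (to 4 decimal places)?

a_1 = (0, -1); ‖a_1‖ = 1.0000, so q_1 = (0.0000, -1.0000).
q_1·a_2 = 0.0000·(-1) + (-1.0000)·4 = -4.0000.
u_2 = a_2 + 4.0000·q_1 = (-1.0000, 0.0000).
‖u_2‖ = 1.0000, so q_2 = (-1.0000, 0.0000).

q_2 = (-1.0000, 0.0000)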